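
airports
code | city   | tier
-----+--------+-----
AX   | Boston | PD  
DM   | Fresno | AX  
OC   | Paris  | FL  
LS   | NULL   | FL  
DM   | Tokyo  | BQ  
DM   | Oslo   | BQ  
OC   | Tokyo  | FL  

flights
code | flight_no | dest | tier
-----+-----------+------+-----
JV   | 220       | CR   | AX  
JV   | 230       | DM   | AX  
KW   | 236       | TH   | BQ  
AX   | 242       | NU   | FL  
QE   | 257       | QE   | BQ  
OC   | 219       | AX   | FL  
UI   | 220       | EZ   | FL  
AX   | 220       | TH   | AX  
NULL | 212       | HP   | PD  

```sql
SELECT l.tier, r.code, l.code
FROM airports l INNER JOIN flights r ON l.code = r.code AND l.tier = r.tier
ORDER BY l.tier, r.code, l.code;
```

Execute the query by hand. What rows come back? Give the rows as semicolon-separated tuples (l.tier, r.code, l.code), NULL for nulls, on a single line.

INNER JOIN keeps only pairs where the ON condition holds.
Matching on l.code = r.code AND l.tier = r.tier. A NULL in a compared column never satisfies the condition.
- l row (code=AX, tier=PD): no match → dropped.
- l row (code=DM, tier=AX): no match → dropped.
- l row (code=OC, tier=FL): matches 1 r row(s) → 1 output row(s).
- l row (code=LS, tier=FL): no match → dropped.
- l row (code=DM, tier=BQ): no match → dropped.
- l row (code=DM, tier=BQ): no match → dropped.
- l row (code=OC, tier=FL): matches 1 r row(s) → 1 output row(s).
After projecting and ordering:
l.tier | r.code | l.code
FL | OC | OC
FL | OC | OC

(FL, OC, OC); (FL, OC, OC)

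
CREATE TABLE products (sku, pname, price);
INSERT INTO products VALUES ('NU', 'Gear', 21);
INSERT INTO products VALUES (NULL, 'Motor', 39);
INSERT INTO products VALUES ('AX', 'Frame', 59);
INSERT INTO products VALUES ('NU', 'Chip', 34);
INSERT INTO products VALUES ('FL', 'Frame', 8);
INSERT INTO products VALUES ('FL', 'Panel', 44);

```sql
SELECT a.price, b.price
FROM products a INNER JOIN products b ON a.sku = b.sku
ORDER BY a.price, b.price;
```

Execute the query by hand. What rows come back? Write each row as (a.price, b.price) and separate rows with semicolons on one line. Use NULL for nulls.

INNER JOIN keeps only pairs where the ON condition holds.
Matching on a.sku = b.sku. A NULL in a compared column never satisfies the condition.
- sku=NU: 2 matching b row(s), so 2 row(s) emitted.
- sku=NULL: no matching b row, dropped.
- sku=AX: 1 matching b row(s), so 1 row(s) emitted.
- sku=NU: 2 matching b row(s), so 2 row(s) emitted.
- sku=FL: 2 matching b row(s), so 2 row(s) emitted.
- sku=FL: 2 matching b row(s), so 2 row(s) emitted.
After projecting and ordering:
a.price | b.price
8 | 8
8 | 44
21 | 21
21 | 34
34 | 21
34 | 34
44 | 8
44 | 44
59 | 59

(8, 8); (8, 44); (21, 21); (21, 34); (34, 21); (34, 34); (44, 8); (44, 44); (59, 59)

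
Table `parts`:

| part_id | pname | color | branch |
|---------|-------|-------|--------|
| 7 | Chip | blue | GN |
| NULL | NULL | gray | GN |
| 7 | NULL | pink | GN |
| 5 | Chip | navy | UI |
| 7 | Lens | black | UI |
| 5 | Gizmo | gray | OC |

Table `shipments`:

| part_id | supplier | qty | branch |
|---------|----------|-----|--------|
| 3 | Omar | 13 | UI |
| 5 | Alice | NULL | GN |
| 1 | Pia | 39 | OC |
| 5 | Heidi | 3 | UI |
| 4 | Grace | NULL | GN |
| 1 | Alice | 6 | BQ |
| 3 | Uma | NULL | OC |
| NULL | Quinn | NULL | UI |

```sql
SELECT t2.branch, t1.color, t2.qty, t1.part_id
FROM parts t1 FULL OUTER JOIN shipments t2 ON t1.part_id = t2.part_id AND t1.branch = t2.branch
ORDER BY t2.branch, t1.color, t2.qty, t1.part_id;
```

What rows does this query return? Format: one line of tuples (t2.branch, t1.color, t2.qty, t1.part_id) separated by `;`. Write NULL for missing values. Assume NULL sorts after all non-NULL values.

(BQ, NULL, 6, NULL); (GN, NULL, NULL, NULL); (GN, NULL, NULL, NULL); (OC, NULL, 39, NULL); (OC, NULL, NULL, NULL); (UI, navy, 3, 5); (UI, NULL, 13, NULL); (UI, NULL, NULL, NULL); (NULL, black, NULL, 7); (NULL, blue, NULL, 7); (NULL, gray, NULL, 5); (NULL, gray, NULL, NULL); (NULL, pink, NULL, 7)

FULL OUTER JOIN keeps every row from both sides; unmatched rows get NULL for the other side's columns.
Matching on t1.part_id = t2.part_id AND t1.branch = t2.branch. A NULL in a compared column never satisfies the condition.
Matched pairs: 1; unmatched t1 rows kept: 5; unmatched t2 rows kept: 7.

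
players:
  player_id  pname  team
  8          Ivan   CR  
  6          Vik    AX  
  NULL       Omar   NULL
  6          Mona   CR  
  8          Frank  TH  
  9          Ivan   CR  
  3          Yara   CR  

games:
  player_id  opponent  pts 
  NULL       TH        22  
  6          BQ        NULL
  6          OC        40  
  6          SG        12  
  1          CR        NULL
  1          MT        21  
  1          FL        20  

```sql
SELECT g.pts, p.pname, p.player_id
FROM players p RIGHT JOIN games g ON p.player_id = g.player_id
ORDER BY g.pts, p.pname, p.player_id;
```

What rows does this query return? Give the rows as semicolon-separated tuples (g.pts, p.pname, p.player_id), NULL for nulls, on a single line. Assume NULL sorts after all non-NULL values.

(12, Mona, 6); (12, Vik, 6); (20, NULL, NULL); (21, NULL, NULL); (22, NULL, NULL); (40, Mona, 6); (40, Vik, 6); (NULL, Mona, 6); (NULL, Vik, 6); (NULL, NULL, NULL)

RIGHT JOIN keeps every row from `games`; unmatched rows get NULL for `players`'s columns.
Matching on p.player_id = g.player_id. A NULL in a compared column never satisfies the condition.
Matched pairs: 6; unmatched g rows kept: 4.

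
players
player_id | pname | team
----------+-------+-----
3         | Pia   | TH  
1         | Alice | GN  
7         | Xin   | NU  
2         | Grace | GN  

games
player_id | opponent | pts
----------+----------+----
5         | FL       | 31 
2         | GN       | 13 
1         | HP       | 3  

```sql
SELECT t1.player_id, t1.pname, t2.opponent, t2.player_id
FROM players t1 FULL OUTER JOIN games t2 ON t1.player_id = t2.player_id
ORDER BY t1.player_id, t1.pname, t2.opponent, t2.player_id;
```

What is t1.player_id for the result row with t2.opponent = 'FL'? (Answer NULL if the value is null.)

FULL OUTER JOIN keeps every row from both sides; unmatched rows get NULL for the other side's columns.
Matching on t1.player_id = t2.player_id.
- t1 row (player_id=3): no match → kept, t2 columns NULL.
- t1 row (player_id=1): matches 1 t2 row(s) → 1 output row(s).
- t1 row (player_id=7): no match → kept, t2 columns NULL.
- t1 row (player_id=2): matches 1 t2 row(s) → 1 output row(s).
- plus 1 unmatched t2 row(s), each kept with NULL t1 columns.

NULL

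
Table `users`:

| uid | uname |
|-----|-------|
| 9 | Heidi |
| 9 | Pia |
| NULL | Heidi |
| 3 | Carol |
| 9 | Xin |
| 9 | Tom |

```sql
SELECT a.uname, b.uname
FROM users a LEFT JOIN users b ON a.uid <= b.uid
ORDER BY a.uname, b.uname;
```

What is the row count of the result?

22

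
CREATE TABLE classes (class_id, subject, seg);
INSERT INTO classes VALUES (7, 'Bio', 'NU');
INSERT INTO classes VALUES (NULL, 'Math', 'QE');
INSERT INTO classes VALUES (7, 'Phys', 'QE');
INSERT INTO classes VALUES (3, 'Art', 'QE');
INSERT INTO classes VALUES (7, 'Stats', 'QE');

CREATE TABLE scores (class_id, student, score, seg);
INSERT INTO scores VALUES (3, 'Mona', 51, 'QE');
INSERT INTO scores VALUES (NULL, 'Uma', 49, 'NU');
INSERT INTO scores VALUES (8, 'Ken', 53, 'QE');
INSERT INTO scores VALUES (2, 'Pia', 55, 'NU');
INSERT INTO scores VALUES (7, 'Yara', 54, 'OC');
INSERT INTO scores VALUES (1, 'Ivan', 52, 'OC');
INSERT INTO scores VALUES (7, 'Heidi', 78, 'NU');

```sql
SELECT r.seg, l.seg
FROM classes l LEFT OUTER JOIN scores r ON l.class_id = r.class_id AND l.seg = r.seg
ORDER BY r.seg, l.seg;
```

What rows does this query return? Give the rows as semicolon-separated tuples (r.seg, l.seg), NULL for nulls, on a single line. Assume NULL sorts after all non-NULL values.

LEFT JOIN keeps every row from `classes`; unmatched rows get NULL for `scores`'s columns.
Matching on l.class_id = r.class_id AND l.seg = r.seg. A NULL in a compared column never satisfies the condition.
- l row (class_id=7, seg=NU): matches 1 r row(s) → 1 output row(s).
- l row (class_id=NULL, seg=QE): no match → kept, r columns NULL.
- l row (class_id=7, seg=QE): no match → kept, r columns NULL.
- l row (class_id=3, seg=QE): matches 1 r row(s) → 1 output row(s).
- l row (class_id=7, seg=QE): no match → kept, r columns NULL.
After projecting and ordering:
r.seg | l.seg
NU | NU
QE | QE
NULL | QE
NULL | QE
NULL | QE

(NU, NU); (QE, QE); (NULL, QE); (NULL, QE); (NULL, QE)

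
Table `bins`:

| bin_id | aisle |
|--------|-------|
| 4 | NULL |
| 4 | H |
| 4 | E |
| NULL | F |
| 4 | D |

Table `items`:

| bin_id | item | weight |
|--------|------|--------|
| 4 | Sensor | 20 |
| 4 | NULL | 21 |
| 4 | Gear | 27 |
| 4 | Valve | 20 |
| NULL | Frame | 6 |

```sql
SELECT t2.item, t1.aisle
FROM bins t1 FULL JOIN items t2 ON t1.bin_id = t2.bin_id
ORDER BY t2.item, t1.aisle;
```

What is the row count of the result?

18

FULL OUTER JOIN keeps every row from both sides; unmatched rows get NULL for the other side's columns.
Matching on t1.bin_id = t2.bin_id. A NULL in a compared column never satisfies the condition.
- bin_id=4: 4 matching t2 row(s), so 4 row(s) emitted.
- bin_id=4: 4 matching t2 row(s), so 4 row(s) emitted.
- bin_id=4: 4 matching t2 row(s), so 4 row(s) emitted.
- bin_id=NULL: no t2 row matches, row kept with t2 columns NULL.
- bin_id=4: 4 matching t2 row(s), so 4 row(s) emitted.
- 1 row(s) from t2 found no t1 partner → padded with NULL.
Total: 16 matched + 2 padded = 18 rows.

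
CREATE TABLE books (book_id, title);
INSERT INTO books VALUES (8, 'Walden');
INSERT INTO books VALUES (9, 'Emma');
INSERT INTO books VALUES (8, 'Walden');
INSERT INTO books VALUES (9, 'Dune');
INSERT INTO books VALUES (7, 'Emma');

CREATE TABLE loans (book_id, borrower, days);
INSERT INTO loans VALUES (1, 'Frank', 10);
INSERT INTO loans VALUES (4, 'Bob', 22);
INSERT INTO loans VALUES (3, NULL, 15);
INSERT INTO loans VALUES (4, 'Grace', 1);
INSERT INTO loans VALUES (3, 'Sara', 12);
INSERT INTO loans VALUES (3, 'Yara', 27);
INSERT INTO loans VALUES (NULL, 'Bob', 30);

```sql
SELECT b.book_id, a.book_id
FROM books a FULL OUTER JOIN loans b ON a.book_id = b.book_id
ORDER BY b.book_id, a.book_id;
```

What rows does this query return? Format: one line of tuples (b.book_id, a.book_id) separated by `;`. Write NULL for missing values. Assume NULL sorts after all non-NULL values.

(1, NULL); (3, NULL); (3, NULL); (3, NULL); (4, NULL); (4, NULL); (NULL, 7); (NULL, 8); (NULL, 8); (NULL, 9); (NULL, 9); (NULL, NULL)

FULL OUTER JOIN keeps every row from both sides; unmatched rows get NULL for the other side's columns.
Matching on a.book_id = b.book_id. A NULL in a compared column never satisfies the condition.
Matched pairs: 0; unmatched a rows kept: 5; unmatched b rows kept: 7.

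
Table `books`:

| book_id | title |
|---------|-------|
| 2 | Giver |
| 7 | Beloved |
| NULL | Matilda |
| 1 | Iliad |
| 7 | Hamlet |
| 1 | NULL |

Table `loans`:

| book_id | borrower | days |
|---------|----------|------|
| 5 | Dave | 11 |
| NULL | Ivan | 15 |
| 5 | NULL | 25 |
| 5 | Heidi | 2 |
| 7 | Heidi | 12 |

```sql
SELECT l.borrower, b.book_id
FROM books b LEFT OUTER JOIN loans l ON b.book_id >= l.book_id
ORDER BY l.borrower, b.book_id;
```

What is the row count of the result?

LEFT JOIN keeps every row from `books`; unmatched rows get NULL for `loans`'s columns.
Matching on b.book_id >= l.book_id. A NULL in a compared column never satisfies the condition.
- book_id=2: no l row matches, row kept with l columns NULL.
- book_id=7: 4 matching l row(s), so 4 row(s) emitted.
- book_id=NULL: no l row matches, row kept with l columns NULL.
- book_id=1: no l row matches, row kept with l columns NULL.
- book_id=7: 4 matching l row(s), so 4 row(s) emitted.
- book_id=1: no l row matches, row kept with l columns NULL.
Total: 8 matched + 4 padded = 12 rows.

12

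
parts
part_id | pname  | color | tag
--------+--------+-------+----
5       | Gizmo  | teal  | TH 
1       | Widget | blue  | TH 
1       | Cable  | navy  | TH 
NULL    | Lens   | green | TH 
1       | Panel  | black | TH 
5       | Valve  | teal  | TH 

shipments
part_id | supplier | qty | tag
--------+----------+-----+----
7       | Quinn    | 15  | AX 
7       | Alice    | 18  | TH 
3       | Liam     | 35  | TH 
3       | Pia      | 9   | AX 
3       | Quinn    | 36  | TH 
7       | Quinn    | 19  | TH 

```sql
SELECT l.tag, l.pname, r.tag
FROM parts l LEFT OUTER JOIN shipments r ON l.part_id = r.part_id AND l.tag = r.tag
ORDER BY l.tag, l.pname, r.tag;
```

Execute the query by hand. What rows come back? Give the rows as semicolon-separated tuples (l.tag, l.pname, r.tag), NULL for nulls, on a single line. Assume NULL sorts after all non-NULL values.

(TH, Cable, NULL); (TH, Gizmo, NULL); (TH, Lens, NULL); (TH, Panel, NULL); (TH, Valve, NULL); (TH, Widget, NULL)

LEFT JOIN keeps every row from `parts`; unmatched rows get NULL for `shipments`'s columns.
Matching on l.part_id = r.part_id AND l.tag = r.tag. A NULL in a compared column never satisfies the condition.
- l[0] part_id=5, tag=TH → no match; kept with NULLs on the r side.
- l[1] part_id=1, tag=TH → no match; kept with NULLs on the r side.
- l[2] part_id=1, tag=TH → no match; kept with NULLs on the r side.
- l[3] part_id=NULL, tag=TH → no match; kept with NULLs on the r side.
- l[4] part_id=1, tag=TH → no match; kept with NULLs on the r side.
- l[5] part_id=5, tag=TH → no match; kept with NULLs on the r side.
After projecting and ordering:
l.tag | l.pname | r.tag
TH | Cable | NULL
TH | Gizmo | NULL
TH | Lens | NULL
TH | Panel | NULL
TH | Valve | NULL
TH | Widget | NULL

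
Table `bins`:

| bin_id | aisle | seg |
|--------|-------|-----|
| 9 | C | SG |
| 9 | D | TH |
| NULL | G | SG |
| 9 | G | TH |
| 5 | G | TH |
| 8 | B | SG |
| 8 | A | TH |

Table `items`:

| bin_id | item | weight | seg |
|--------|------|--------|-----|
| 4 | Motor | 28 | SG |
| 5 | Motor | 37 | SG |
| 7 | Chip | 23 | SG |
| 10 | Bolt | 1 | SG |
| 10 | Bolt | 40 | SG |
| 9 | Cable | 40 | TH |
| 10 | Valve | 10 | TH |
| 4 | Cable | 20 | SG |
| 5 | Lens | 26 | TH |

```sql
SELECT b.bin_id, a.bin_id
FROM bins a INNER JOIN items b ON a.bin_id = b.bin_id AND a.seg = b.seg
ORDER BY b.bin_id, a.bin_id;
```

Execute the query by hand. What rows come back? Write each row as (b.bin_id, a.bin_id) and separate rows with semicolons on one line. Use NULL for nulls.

(5, 5); (9, 9); (9, 9)

INNER JOIN keeps only pairs where the ON condition holds.
Matching on a.bin_id = b.bin_id AND a.seg = b.seg. A NULL in a compared column never satisfies the condition.
Matched pairs: 3.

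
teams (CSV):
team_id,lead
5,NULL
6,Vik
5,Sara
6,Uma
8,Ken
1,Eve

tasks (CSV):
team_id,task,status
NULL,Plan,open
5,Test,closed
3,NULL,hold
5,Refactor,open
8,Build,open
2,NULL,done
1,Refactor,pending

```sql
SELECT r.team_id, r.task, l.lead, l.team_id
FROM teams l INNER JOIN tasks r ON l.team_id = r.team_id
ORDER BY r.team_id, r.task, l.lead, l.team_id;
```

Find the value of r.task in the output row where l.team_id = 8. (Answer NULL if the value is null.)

INNER JOIN keeps only pairs where the ON condition holds.
Matching on l.team_id = r.team_id. A NULL in a compared column never satisfies the condition.
Matched pairs: 6.

Build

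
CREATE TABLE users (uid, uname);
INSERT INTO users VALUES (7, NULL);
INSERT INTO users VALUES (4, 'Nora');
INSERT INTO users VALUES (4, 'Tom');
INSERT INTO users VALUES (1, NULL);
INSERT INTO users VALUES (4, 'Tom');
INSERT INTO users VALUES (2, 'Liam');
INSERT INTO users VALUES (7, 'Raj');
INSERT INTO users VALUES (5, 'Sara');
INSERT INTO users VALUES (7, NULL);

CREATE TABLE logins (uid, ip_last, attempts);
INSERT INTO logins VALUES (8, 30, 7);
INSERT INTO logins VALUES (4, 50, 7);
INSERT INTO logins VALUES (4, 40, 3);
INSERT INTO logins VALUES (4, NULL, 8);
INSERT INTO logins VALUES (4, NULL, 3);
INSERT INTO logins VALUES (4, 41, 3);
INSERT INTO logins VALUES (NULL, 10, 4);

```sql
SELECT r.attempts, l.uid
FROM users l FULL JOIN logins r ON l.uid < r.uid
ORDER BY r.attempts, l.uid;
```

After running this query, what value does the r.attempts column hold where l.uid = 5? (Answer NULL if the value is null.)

7

FULL OUTER JOIN keeps every row from both sides; unmatched rows get NULL for the other side's columns.
Matching on l.uid < r.uid. A NULL in a compared column never satisfies the condition.
Matched pairs: 19; unmatched l rows kept: 0; unmatched r rows kept: 1.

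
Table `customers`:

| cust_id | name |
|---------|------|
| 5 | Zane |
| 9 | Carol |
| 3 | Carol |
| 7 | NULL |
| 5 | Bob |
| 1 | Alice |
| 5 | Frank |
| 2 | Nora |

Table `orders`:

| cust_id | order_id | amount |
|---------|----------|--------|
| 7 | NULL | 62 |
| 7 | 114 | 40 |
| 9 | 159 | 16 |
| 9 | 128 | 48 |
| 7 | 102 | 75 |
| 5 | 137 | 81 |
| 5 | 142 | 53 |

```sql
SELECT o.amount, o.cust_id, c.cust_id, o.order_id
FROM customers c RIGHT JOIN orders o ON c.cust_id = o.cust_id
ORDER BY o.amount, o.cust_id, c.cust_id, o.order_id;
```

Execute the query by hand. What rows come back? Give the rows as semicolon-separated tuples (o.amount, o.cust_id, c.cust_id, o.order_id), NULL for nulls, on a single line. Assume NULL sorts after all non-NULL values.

RIGHT JOIN keeps every row from `orders`; unmatched rows get NULL for `customers`'s columns.
Matching on c.cust_id = o.cust_id.
- c row (cust_id=5): matches 2 o row(s) → 2 output row(s).
- c row (cust_id=9): matches 2 o row(s) → 2 output row(s).
- c row (cust_id=3): no match.
- c row (cust_id=7): matches 3 o row(s) → 3 output row(s).
- c row (cust_id=5): matches 2 o row(s) → 2 output row(s).
- c row (cust_id=1): no match.
- c row (cust_id=5): matches 2 o row(s) → 2 output row(s).
- c row (cust_id=2): no match.
- every o row matched at least one c row.

(16, 9, 9, 159); (40, 7, 7, 114); (48, 9, 9, 128); (53, 5, 5, 142); (53, 5, 5, 142); (53, 5, 5, 142); (62, 7, 7, NULL); (75, 7, 7, 102); (81, 5, 5, 137); (81, 5, 5, 137); (81, 5, 5, 137)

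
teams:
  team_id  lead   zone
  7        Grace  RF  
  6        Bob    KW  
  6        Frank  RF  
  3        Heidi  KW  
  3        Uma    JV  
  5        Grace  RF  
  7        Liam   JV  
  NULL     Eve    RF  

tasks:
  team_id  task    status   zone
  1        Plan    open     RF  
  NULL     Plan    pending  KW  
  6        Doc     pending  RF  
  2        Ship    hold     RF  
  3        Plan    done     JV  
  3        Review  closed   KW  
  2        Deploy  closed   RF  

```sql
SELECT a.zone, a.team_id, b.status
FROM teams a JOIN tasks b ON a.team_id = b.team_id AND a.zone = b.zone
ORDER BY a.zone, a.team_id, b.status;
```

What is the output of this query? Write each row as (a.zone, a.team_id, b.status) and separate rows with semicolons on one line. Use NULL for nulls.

(JV, 3, done); (KW, 3, closed); (RF, 6, pending)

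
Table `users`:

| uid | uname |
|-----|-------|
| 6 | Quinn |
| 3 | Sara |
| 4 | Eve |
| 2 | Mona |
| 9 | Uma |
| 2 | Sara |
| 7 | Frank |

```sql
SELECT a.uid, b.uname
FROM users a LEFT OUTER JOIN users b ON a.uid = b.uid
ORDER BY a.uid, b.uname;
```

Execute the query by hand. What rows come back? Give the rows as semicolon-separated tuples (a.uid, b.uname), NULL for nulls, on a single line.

LEFT JOIN keeps every row from `users a`; unmatched rows get NULL for `users b`'s columns.
Matching on a.uid = b.uid.
Matched pairs: 9; unmatched a rows kept: 0.

(2, Mona); (2, Mona); (2, Sara); (2, Sara); (3, Sara); (4, Eve); (6, Quinn); (7, Frank); (9, Uma)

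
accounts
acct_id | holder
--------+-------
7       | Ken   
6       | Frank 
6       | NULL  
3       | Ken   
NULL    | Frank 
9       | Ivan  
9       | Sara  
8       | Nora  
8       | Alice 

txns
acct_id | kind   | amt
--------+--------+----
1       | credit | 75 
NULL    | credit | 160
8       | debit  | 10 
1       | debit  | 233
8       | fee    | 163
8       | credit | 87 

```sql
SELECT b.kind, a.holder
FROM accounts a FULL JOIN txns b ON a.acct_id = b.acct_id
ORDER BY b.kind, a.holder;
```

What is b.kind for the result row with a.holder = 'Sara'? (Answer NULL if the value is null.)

NULL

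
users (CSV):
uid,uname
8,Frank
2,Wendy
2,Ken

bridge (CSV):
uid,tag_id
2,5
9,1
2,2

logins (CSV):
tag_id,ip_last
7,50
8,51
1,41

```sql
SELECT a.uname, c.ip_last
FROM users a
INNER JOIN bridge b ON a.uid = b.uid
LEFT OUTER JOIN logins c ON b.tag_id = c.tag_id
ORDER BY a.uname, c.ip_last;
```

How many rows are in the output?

Step 1 — a INNER JOIN b on uid → 4 row(s).
Then LEFT JOIN `logins c` on tag_id: each of those 4 rows is kept; rows whose b.tag_id has no match in c get NULL for c's columns.
Result: 4 row(s).

4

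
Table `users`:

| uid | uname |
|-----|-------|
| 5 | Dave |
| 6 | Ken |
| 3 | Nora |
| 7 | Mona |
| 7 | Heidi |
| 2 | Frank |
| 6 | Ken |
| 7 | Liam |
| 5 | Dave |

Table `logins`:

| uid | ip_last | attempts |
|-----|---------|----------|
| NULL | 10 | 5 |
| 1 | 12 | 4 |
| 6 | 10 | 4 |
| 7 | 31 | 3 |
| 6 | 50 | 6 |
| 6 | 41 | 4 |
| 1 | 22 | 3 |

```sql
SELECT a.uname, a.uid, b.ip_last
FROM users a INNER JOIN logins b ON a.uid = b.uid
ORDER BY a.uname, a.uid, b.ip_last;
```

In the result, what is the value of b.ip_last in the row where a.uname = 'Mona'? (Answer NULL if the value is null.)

INNER JOIN keeps only pairs where the ON condition holds.
Matching on a.uid = b.uid. A NULL in a compared column never satisfies the condition.
Matched pairs: 9.

31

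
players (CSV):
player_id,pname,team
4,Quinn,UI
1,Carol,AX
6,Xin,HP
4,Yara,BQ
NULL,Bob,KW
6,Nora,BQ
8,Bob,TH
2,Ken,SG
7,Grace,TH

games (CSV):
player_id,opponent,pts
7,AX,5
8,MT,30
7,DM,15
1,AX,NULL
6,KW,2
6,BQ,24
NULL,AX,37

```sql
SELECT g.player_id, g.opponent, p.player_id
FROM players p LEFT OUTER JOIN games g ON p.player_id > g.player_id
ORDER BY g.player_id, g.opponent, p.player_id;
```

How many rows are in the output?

15

LEFT JOIN keeps every row from `players`; unmatched rows get NULL for `games`'s columns.
Matching on p.player_id > g.player_id. A NULL in a compared column never satisfies the condition.
Matched pairs: 13; unmatched p rows kept: 2.
Total: 13 matched + 2 padded = 15 rows.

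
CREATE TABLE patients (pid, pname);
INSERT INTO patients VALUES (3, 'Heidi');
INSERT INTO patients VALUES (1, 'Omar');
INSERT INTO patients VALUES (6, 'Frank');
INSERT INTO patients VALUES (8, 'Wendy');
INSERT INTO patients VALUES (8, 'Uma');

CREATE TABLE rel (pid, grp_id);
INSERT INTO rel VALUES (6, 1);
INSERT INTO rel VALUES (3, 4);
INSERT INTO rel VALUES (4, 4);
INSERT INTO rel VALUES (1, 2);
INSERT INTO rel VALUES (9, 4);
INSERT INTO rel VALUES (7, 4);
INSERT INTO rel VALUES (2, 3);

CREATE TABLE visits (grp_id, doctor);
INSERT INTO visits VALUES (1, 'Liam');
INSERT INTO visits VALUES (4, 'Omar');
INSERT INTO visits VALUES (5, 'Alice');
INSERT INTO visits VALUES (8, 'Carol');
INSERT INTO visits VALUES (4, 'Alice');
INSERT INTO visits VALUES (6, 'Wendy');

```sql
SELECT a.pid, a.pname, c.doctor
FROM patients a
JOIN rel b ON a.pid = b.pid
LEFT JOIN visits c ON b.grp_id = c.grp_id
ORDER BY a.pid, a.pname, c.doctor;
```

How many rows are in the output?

Evaluate left to right. First `patients a INNER JOIN rel b` on pid: 3 row(s).
Then LEFT JOIN `visits c` on grp_id: each of those 3 rows is kept; rows whose b.grp_id has no match in c get NULL for c's columns.
Result: 4 row(s).

4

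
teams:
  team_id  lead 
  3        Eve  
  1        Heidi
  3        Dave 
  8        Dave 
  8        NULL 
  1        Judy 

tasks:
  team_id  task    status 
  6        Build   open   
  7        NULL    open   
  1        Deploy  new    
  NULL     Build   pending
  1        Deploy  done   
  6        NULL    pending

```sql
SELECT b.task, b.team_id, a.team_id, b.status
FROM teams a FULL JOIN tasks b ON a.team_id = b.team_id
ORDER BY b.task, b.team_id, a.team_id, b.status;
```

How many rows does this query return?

12

FULL OUTER JOIN keeps every row from both sides; unmatched rows get NULL for the other side's columns.
Matching on a.team_id = b.team_id. A NULL in a compared column never satisfies the condition.
- team_id=3: no b row matches, row kept with b columns NULL.
- team_id=1: 2 matching b row(s), so 2 row(s) emitted.
- team_id=3: no b row matches, row kept with b columns NULL.
- team_id=8: no b row matches, row kept with b columns NULL.
- team_id=8: no b row matches, row kept with b columns NULL.
- team_id=1: 2 matching b row(s), so 2 row(s) emitted.
- 4 b row(s) had no a match → kept, a columns NULL.
Total: 4 matched + 8 padded = 12 rows.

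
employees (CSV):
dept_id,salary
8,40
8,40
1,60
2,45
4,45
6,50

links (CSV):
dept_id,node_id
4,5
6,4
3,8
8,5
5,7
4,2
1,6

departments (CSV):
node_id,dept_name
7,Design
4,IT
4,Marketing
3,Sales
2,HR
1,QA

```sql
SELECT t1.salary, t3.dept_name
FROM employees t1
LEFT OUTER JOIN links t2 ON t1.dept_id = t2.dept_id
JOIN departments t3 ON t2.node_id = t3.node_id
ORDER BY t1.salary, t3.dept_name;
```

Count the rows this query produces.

3

Step 1 — t1 LEFT JOIN t2 on dept_id → 7 row(s).
Then INNER JOIN `departments t3` on node_id: keep only rows whose t2.node_id appears in t3.
Result: 3 row(s).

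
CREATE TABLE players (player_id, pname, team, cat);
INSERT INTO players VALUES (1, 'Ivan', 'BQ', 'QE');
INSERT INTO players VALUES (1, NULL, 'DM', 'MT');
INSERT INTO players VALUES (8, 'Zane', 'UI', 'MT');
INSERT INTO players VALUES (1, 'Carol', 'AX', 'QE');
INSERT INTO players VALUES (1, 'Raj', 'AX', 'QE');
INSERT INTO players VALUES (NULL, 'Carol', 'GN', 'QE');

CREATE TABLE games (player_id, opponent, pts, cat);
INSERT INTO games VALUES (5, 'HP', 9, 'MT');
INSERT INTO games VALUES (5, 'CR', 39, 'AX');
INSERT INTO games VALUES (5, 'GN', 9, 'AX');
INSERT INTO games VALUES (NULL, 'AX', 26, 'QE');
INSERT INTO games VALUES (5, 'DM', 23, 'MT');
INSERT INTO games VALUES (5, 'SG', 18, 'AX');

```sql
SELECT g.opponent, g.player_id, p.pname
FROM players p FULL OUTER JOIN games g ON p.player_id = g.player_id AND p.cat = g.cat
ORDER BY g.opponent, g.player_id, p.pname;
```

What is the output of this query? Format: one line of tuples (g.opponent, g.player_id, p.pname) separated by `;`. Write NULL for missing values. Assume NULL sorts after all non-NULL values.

(AX, NULL, NULL); (CR, 5, NULL); (DM, 5, NULL); (GN, 5, NULL); (HP, 5, NULL); (SG, 5, NULL); (NULL, NULL, Carol); (NULL, NULL, Carol); (NULL, NULL, Ivan); (NULL, NULL, Raj); (NULL, NULL, Zane); (NULL, NULL, NULL)

FULL OUTER JOIN keeps every row from both sides; unmatched rows get NULL for the other side's columns.
Matching on p.player_id = g.player_id AND p.cat = g.cat. A NULL in a compared column never satisfies the condition.
Matched pairs: 0; unmatched p rows kept: 6; unmatched g rows kept: 6.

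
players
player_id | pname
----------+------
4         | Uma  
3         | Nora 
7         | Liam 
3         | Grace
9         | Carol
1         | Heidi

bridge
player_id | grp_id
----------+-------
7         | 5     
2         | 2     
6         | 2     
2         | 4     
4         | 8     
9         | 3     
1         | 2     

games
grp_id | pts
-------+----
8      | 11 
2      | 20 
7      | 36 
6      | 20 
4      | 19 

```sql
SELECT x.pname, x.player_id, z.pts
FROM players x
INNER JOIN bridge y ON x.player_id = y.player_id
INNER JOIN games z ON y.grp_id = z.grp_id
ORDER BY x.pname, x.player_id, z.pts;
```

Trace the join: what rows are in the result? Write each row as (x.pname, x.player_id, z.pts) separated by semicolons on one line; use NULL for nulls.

(Heidi, 1, 20); (Uma, 4, 11)

Joins associate left-to-right: players INNER JOIN bridge on player_id gives 4 intermediate row(s).
Then INNER JOIN `games z` on grp_id: keep only rows whose y.grp_id appears in z.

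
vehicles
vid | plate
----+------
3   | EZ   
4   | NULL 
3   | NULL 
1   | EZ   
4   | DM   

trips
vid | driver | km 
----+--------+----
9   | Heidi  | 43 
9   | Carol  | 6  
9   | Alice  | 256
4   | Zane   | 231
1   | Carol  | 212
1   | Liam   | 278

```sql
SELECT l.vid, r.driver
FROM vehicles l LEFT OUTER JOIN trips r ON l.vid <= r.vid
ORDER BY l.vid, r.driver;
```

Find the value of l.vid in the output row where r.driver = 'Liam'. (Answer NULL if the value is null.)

LEFT JOIN keeps every row from `vehicles`; unmatched rows get NULL for `trips`'s columns.
Matching on l.vid <= r.vid.
- l[0] vid=3 → 4 match(es) in r → 4 row(s).
- l[1] vid=4 → 4 match(es) in r → 4 row(s).
- l[2] vid=3 → 4 match(es) in r → 4 row(s).
- l[3] vid=1 → 6 match(es) in r → 6 row(s).
- l[4] vid=4 → 4 match(es) in r → 4 row(s).

1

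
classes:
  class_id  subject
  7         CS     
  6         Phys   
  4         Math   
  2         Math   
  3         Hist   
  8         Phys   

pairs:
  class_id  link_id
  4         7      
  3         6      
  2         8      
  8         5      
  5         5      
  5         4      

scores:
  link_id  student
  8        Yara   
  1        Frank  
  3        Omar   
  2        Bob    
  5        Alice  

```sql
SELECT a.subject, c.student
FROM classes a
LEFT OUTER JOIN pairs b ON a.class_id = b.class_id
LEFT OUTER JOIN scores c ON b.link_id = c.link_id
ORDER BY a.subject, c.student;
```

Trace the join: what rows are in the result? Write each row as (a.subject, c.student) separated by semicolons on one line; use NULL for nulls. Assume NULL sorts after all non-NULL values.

Joins associate left-to-right: classes LEFT JOIN pairs on class_id gives 6 intermediate row(s).
Then LEFT JOIN `scores c` on link_id: each of those 6 rows is kept; rows whose b.link_id has no match in c get NULL for c's columns.

(CS, NULL); (Hist, NULL); (Math, Yara); (Math, NULL); (Phys, Alice); (Phys, NULL)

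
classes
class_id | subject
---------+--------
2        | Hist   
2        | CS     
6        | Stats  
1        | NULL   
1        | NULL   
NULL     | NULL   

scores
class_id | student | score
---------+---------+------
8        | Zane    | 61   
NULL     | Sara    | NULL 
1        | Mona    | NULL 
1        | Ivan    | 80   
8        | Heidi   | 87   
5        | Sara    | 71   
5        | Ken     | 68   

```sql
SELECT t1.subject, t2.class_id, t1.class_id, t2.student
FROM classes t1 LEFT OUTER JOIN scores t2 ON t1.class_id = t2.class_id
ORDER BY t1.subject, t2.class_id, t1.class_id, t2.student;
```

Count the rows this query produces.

LEFT JOIN keeps every row from `classes`; unmatched rows get NULL for `scores`'s columns.
Matching on t1.class_id = t2.class_id. A NULL in a compared column never satisfies the condition.
- t1 (class_id=2) has no partner → padded with NULL.
- t1 (class_id=2) has no partner → padded with NULL.
- t1 (class_id=6) has no partner → padded with NULL.
- t1 (class_id=1) pairs with 2 row(s) of t2.
- t1 (class_id=1) pairs with 2 row(s) of t2.
- t1 (class_id=NULL) has no partner → padded with NULL.
Total: 4 matched + 4 padded = 8 rows.

8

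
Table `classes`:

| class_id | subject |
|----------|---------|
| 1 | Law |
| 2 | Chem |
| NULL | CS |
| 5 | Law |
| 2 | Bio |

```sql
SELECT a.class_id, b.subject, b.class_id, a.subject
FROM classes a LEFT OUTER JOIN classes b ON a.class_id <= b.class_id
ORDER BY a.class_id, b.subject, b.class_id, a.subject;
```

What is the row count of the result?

LEFT JOIN keeps every row from `classes a`; unmatched rows get NULL for `classes b`'s columns.
Matching on a.class_id <= b.class_id. A NULL in a compared column never satisfies the condition.
- class_id=1: 4 matching b row(s), so 4 row(s) emitted.
- class_id=2: 3 matching b row(s), so 3 row(s) emitted.
- class_id=NULL: no b row matches, row kept with b columns NULL.
- class_id=5: 1 matching b row(s), so 1 row(s) emitted.
- class_id=2: 3 matching b row(s), so 3 row(s) emitted.
Total: 11 matched + 1 padded = 12 rows.

12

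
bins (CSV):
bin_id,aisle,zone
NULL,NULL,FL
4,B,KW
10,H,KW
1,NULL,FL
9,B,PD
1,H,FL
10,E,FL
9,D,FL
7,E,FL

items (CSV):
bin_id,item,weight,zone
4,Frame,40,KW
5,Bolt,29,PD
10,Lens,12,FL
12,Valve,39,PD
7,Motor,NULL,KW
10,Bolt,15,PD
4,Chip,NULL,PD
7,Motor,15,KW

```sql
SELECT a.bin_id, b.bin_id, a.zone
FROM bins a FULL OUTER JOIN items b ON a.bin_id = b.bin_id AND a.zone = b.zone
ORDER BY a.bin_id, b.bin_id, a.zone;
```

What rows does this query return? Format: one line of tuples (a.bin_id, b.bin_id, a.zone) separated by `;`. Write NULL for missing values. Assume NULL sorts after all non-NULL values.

FULL OUTER JOIN keeps every row from both sides; unmatched rows get NULL for the other side's columns.
Matching on a.bin_id = b.bin_id AND a.zone = b.zone. A NULL in a compared column never satisfies the condition.
Matched pairs: 2; unmatched a rows kept: 7; unmatched b rows kept: 6.

(1, NULL, FL); (1, NULL, FL); (4, 4, KW); (7, NULL, FL); (9, NULL, FL); (9, NULL, PD); (10, 10, FL); (10, NULL, KW); (NULL, 4, NULL); (NULL, 5, NULL); (NULL, 7, NULL); (NULL, 7, NULL); (NULL, 10, NULL); (NULL, 12, NULL); (NULL, NULL, FL)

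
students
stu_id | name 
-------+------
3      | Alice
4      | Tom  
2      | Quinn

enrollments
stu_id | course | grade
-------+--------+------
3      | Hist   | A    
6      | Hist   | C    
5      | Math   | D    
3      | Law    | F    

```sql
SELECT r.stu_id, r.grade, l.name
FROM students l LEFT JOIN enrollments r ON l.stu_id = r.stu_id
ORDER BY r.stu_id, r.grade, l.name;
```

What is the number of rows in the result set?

4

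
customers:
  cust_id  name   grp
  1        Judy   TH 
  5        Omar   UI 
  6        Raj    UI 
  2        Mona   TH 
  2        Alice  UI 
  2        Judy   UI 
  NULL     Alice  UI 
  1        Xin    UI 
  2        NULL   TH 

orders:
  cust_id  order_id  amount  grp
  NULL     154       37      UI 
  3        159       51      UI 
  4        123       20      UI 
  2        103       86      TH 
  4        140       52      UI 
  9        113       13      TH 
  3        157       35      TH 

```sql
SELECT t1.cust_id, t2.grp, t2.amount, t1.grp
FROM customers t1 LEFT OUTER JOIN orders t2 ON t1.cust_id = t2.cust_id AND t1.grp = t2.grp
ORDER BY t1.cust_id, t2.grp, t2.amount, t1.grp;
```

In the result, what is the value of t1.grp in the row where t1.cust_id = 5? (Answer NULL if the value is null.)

UI

LEFT JOIN keeps every row from `customers`; unmatched rows get NULL for `orders`'s columns.
Matching on t1.cust_id = t2.cust_id AND t1.grp = t2.grp. A NULL in a compared column never satisfies the condition.
- t1 row (cust_id=1, grp=TH): no match → kept, t2 columns NULL.
- t1 row (cust_id=5, grp=UI): no match → kept, t2 columns NULL.
- t1 row (cust_id=6, grp=UI): no match → kept, t2 columns NULL.
- t1 row (cust_id=2, grp=TH): matches 1 t2 row(s) → 1 output row(s).
- t1 row (cust_id=2, grp=UI): no match → kept, t2 columns NULL.
- t1 row (cust_id=2, grp=UI): no match → kept, t2 columns NULL.
- t1 row (cust_id=NULL, grp=UI): no match → kept, t2 columns NULL.
- t1 row (cust_id=1, grp=UI): no match → kept, t2 columns NULL.
- t1 row (cust_id=2, grp=TH): matches 1 t2 row(s) → 1 output row(s).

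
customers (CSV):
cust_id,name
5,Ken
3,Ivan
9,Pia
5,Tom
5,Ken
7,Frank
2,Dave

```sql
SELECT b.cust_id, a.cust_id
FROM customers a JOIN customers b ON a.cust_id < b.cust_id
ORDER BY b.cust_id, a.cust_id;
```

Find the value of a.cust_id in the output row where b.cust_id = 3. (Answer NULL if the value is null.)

2

INNER JOIN keeps only pairs where the ON condition holds.
Matching on a.cust_id < b.cust_id.
- a (cust_id=5) pairs with 2 row(s) of b.
- a (cust_id=3) pairs with 5 row(s) of b.
- a (cust_id=9) has no partner → excluded.
- a (cust_id=5) pairs with 2 row(s) of b.
- a (cust_id=5) pairs with 2 row(s) of b.
- a (cust_id=7) pairs with 1 row(s) of b.
- a (cust_id=2) pairs with 6 row(s) of b.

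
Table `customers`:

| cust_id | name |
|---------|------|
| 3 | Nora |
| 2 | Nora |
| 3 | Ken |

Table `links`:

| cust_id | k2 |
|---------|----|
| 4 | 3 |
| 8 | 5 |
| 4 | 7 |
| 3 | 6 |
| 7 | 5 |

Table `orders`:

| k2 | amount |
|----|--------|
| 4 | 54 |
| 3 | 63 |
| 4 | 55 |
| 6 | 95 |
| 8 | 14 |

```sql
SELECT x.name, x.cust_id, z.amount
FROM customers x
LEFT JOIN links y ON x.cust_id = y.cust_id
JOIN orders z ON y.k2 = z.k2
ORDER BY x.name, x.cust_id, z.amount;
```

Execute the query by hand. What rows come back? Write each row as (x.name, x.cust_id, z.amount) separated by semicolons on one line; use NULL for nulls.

(Ken, 3, 95); (Nora, 3, 95)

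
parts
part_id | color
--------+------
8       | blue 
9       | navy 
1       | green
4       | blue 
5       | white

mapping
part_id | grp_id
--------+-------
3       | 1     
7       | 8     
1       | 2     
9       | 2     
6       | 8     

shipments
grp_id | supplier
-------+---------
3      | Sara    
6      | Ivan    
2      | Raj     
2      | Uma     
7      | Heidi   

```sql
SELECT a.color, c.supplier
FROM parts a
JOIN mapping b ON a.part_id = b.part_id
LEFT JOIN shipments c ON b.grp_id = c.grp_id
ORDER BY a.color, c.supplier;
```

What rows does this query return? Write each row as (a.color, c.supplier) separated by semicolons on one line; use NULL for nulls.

(green, Raj); (green, Uma); (navy, Raj); (navy, Uma)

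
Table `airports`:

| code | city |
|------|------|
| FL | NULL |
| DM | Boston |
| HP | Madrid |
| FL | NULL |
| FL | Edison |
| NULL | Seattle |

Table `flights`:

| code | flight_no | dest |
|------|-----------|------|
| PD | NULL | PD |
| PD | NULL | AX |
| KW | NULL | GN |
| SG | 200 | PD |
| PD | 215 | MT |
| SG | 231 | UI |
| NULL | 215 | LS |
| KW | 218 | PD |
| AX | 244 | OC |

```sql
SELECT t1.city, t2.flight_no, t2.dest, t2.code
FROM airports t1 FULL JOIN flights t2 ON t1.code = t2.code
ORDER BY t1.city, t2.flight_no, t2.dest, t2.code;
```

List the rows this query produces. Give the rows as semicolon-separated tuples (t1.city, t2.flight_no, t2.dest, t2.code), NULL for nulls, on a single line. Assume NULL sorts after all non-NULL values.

FULL OUTER JOIN keeps every row from both sides; unmatched rows get NULL for the other side's columns.
Matching on t1.code = t2.code. A NULL in a compared column never satisfies the condition.
Matched pairs: 0; unmatched t1 rows kept: 6; unmatched t2 rows kept: 9.

(Boston, NULL, NULL, NULL); (Edison, NULL, NULL, NULL); (Madrid, NULL, NULL, NULL); (Seattle, NULL, NULL, NULL); (NULL, 200, PD, SG); (NULL, 215, LS, NULL); (NULL, 215, MT, PD); (NULL, 218, PD, KW); (NULL, 231, UI, SG); (NULL, 244, OC, AX); (NULL, NULL, AX, PD); (NULL, NULL, GN, KW); (NULL, NULL, PD, PD); (NULL, NULL, NULL, NULL); (NULL, NULL, NULL, NULL)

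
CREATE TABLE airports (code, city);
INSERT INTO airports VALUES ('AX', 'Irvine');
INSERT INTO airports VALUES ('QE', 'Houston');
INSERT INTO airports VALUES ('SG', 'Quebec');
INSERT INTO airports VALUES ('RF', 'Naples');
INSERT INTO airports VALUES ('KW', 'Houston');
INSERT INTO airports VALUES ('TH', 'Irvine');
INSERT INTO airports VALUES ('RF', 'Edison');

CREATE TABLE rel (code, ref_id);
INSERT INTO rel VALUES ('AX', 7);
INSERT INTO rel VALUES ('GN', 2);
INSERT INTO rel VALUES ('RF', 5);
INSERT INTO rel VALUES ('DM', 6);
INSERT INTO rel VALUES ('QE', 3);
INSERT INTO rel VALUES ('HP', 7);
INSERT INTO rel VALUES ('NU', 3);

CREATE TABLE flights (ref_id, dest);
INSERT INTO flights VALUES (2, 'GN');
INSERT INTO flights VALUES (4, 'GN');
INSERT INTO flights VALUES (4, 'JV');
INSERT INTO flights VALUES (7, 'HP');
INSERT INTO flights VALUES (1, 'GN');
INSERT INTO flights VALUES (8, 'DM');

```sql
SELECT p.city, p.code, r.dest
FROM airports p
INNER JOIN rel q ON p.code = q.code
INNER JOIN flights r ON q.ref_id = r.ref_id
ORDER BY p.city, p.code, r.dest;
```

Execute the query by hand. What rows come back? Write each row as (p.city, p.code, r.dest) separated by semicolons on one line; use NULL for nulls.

(Irvine, AX, HP)

Joins associate left-to-right: airports INNER JOIN rel on code gives 4 intermediate row(s).
Then INNER JOIN `flights r` on ref_id: keep only rows whose q.ref_id appears in r.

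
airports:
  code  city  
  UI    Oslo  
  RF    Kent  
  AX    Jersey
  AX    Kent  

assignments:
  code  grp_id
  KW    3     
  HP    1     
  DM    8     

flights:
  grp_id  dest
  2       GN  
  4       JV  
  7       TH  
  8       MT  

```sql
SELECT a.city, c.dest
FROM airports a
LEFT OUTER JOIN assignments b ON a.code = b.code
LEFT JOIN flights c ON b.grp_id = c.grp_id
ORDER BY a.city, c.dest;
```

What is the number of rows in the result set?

4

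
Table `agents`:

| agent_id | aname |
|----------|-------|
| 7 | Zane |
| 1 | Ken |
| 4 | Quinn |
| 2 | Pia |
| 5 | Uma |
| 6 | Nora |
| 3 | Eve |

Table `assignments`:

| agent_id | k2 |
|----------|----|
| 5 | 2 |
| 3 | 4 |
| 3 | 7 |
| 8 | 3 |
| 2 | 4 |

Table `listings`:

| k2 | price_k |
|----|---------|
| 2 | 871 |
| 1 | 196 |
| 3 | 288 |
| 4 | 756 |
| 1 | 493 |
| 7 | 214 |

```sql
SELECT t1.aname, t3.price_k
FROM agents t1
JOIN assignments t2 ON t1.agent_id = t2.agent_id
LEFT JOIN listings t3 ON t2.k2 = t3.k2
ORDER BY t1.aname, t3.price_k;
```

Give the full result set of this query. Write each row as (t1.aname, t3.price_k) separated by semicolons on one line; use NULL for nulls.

(Eve, 214); (Eve, 756); (Pia, 756); (Uma, 871)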